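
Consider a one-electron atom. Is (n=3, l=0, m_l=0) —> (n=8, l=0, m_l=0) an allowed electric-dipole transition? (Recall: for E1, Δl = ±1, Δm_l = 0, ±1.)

forbidden

Initial l = 0, final l = 0, so Δl = +0. E1 requires Δl = ±1: fails.
m_l: 0 → 0 (Δm_l = +0). |Δm_l| ≤ 1 passes.
The transition is electric-dipole forbidden.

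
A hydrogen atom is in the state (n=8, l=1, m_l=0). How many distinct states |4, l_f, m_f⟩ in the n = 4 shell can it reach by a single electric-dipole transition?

E1 requires Δl = ±1, so l_f ∈ {0, 2}; with 0 ≤ l_f ≤ n_f−1 = 3, the allowed l_f values are {0, 2}.
For l_f = 0: m_f ∈ {m_i−1, m_i, m_i+1} ∩ [−0, 0] = {0} → 1 state.
For l_f = 2: m_f ∈ {m_i−1, m_i, m_i+1} ∩ [−2, 2] = {-1, 0, 1} → 3 states.
Total: 4.

4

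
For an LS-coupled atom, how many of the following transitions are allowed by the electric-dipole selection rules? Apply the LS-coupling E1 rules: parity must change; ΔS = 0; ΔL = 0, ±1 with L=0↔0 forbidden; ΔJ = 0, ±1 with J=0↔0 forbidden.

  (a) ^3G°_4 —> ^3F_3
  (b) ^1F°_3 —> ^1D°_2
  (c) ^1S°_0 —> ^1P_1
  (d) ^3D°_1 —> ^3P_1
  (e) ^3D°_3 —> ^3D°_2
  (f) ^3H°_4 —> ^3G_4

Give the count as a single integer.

(a) allowed
(b) forbidden (parity fails)
(c) allowed
(d) allowed
(e) forbidden (parity fails)
(f) allowed
Total allowed: 4 of 6.

4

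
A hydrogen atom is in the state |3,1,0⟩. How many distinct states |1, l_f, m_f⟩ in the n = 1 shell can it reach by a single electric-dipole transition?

E1 requires Δl = ±1, so l_f ∈ {0, 2}; with 0 ≤ l_f ≤ n_f−1 = 0, the allowed l_f values are {0}.
For l_f = 0: m_f ∈ {m_i−1, m_i, m_i+1} ∩ [−0, 0] = {0} → 1 state.
Total: 1.

1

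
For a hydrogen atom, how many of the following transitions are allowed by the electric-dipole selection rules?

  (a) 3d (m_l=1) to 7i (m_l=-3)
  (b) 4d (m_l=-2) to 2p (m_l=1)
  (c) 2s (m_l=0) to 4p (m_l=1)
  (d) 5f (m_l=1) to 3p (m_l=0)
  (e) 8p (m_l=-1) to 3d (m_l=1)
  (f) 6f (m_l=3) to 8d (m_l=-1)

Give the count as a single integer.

1

(a) forbidden — Δl = +4 (E1 requires Δl = ±1); Δm_l = -4 (E1 requires Δm_l = 0, ±1)
(b) forbidden — Δm_l = +3 (E1 requires Δm_l = 0, ±1)
(c) allowed
(d) forbidden — Δl = -2 (E1 requires Δl = ±1)
(e) forbidden — Δm_l = +2 (E1 requires Δm_l = 0, ±1)
(f) forbidden — Δm_l = -4 (E1 requires Δm_l = 0, ±1)
Total allowed: 1 of 6.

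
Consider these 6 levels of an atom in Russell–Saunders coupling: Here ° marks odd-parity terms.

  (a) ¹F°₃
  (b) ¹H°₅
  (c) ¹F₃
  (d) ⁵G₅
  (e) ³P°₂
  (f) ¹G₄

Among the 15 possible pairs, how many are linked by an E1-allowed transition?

(a)–(b): forbidden (parity, ΔL, ΔJ).
(a)–(c): allowed.
(a)–(d): forbidden (ΔS, ΔJ).
(a)–(e): forbidden (parity, ΔS, ΔL).
(a)–(f): allowed.
(b)–(c): forbidden (ΔL, ΔJ).
(b)–(d): forbidden (ΔS).
(b)–(e): forbidden (parity, ΔS, ΔL, ΔJ).
(b)–(f): allowed.
(c)–(d): forbidden (parity, ΔS, ΔJ).
(c)–(e): forbidden (ΔS, ΔL).
(c)–(f): forbidden (parity).
(d)–(e): forbidden (ΔS, ΔL, ΔJ).
(d)–(f): forbidden (parity, ΔS).
(e)–(f): forbidden (ΔS, ΔL, ΔJ).
Allowed pairs: 3 of 15.

3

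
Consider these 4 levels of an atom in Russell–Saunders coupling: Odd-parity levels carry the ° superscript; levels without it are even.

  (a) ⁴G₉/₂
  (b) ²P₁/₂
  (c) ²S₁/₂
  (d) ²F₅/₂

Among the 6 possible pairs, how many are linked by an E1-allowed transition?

0

(a)–(b): forbidden (parity, ΔS, ΔL, ΔJ).
(a)–(c): forbidden (parity, ΔS, ΔL, ΔJ).
(a)–(d): forbidden (parity, ΔS, ΔJ).
(b)–(c): forbidden (parity).
(b)–(d): forbidden (parity, ΔL, ΔJ).
(c)–(d): forbidden (parity, ΔL, ΔJ).
Allowed pairs: 0 of 6.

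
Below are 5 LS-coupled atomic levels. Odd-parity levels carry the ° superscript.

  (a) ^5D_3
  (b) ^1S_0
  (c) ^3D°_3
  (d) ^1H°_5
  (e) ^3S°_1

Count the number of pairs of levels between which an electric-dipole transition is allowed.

0

(a)–(b): forbidden (parity, ΔS, ΔL, ΔJ).
(a)–(c): forbidden (ΔS).
(a)–(d): forbidden (ΔS, ΔL, ΔJ).
(a)–(e): forbidden (ΔS, ΔL, ΔJ).
(b)–(c): forbidden (ΔS, ΔL, ΔJ).
(b)–(d): forbidden (ΔL, ΔJ).
(b)–(e): forbidden (ΔS, ΔL).
(c)–(d): forbidden (parity, ΔS, ΔL, ΔJ).
(c)–(e): forbidden (parity, ΔL, ΔJ).
(d)–(e): forbidden (parity, ΔS, ΔL, ΔJ).
Allowed pairs: 0 of 10.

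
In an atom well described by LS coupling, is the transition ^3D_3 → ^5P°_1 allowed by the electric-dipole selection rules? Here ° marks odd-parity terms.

Initial level: S=1, L=2, J=3, parity even. Final level: S=2, L=1, J=1, parity odd.
ΔS = 0: S: 1 → 2 — violated.
ΔL = 0, ±1 (not L=0↔0): L: 2 → 1, ΔL = -1 — satisfied.
Parity must change: even → odd — satisfied.
ΔJ = 0, ±1 (not J=0↔0): J: 3 → 1, ΔJ = -2 — violated.
Rule(s) violated: ΔS, ΔJ.

forbidden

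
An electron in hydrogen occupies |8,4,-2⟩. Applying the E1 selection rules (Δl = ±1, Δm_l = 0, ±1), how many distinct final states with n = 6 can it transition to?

E1 requires Δl = ±1, so l_f ∈ {3, 5}; with 0 ≤ l_f ≤ n_f−1 = 5, the allowed l_f values are {3, 5}.
For l_f = 3: m_f ∈ {m_i−1, m_i, m_i+1} ∩ [−3, 3] = {-3, -2, -1} → 3 states.
For l_f = 5: m_f ∈ {m_i−1, m_i, m_i+1} ∩ [−5, 5] = {-3, -2, -1} → 3 states.
Total: 6.

6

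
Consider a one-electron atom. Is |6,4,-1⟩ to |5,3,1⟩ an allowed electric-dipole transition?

Δl = 3 − 4 = -1; the E1 rule Δl = ±1 is ✓.
m_l: -1 → 1 (Δm_l = +2). |Δm_l| ≤ 1 ✗.
The transition is electric-dipole forbidden.

forbidden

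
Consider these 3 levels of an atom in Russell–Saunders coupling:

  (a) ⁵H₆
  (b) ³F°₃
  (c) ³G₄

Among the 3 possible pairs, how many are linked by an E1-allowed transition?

1

(a)–(b): forbidden (ΔS, ΔL, ΔJ).
(a)–(c): forbidden (parity, ΔS, ΔJ).
(b)–(c): allowed.
Allowed pairs: 1 of 3.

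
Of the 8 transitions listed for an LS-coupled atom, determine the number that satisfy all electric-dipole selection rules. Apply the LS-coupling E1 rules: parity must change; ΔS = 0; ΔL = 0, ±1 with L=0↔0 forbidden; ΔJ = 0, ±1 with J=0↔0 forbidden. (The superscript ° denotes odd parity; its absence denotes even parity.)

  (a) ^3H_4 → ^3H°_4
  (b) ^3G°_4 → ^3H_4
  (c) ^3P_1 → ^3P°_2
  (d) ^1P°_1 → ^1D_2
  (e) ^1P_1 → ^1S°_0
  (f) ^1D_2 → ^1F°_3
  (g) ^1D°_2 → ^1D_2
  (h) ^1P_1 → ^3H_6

7

(a) allowed
(b) allowed
(c) allowed
(d) allowed
(e) allowed
(f) allowed
(g) allowed
(h) forbidden (parity, ΔS, ΔL, ΔJ fail)
Total allowed: 7 of 8.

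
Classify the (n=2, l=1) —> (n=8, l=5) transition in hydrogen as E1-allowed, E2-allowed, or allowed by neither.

neither

Δl = 5 − 1 = +4; l_i + l_f = 6.
E1 (Δl = ±1): not satisfied.
E2 (Δl = 0,±2, l_i+l_f ≥ 2): not satisfied.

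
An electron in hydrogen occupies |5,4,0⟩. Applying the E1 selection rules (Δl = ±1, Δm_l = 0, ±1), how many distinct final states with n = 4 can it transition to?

3

E1 requires Δl = ±1, so l_f ∈ {3, 5}; with 0 ≤ l_f ≤ n_f−1 = 3, the allowed l_f values are {3}.
For l_f = 3: m_f ∈ {m_i−1, m_i, m_i+1} ∩ [−3, 3] = {-1, 0, 1} → 3 states.
Total: 3.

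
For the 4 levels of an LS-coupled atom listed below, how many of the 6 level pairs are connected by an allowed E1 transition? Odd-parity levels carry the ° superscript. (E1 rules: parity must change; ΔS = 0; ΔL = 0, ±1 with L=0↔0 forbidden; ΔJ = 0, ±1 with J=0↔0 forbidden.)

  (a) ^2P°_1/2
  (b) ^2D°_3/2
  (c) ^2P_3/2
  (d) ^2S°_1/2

(a)–(b): forbidden (parity).
(a)–(c): allowed.
(a)–(d): forbidden (parity).
(b)–(c): allowed.
(b)–(d): forbidden (parity, ΔL).
(c)–(d): allowed.
Allowed pairs: 3 of 6.

3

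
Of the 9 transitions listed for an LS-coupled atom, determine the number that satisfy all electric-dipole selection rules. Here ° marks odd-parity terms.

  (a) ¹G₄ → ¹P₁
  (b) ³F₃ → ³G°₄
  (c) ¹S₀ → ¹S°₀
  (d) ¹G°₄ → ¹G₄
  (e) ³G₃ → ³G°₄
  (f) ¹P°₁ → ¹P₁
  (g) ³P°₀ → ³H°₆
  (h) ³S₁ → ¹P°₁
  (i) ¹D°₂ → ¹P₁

(a) forbidden (parity, ΔL, ΔJ fail)
(b) allowed
(c) forbidden (ΔL, ΔJ fail)
(d) allowed
(e) allowed
(f) allowed
(g) forbidden (parity, ΔL, ΔJ fail)
(h) forbidden (ΔS fails)
(i) allowed
Total allowed: 5 of 9.

5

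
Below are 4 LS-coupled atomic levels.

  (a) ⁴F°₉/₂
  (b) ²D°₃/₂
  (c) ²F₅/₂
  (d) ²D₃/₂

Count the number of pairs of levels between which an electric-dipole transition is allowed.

(a)–(b): forbidden (parity, ΔS, ΔJ).
(a)–(c): forbidden (ΔS, ΔJ).
(a)–(d): forbidden (ΔS, ΔJ).
(b)–(c): allowed.
(b)–(d): allowed.
(c)–(d): forbidden (parity).
Allowed pairs: 2 of 6.

2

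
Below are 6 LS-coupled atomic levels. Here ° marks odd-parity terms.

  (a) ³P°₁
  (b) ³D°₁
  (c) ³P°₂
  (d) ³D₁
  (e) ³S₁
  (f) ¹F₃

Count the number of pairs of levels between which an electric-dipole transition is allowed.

5

(a)–(b): forbidden (parity).
(a)–(c): forbidden (parity).
(a)–(d): allowed.
(a)–(e): allowed.
(a)–(f): forbidden (ΔS, ΔL, ΔJ).
(b)–(c): forbidden (parity).
(b)–(d): allowed.
(b)–(e): forbidden (ΔL).
(b)–(f): forbidden (ΔS, ΔJ).
(c)–(d): allowed.
(c)–(e): allowed.
(c)–(f): forbidden (ΔS, ΔL).
(d)–(e): forbidden (parity, ΔL).
(d)–(f): forbidden (parity, ΔS, ΔJ).
(e)–(f): forbidden (parity, ΔS, ΔL, ΔJ).
Allowed pairs: 5 of 15.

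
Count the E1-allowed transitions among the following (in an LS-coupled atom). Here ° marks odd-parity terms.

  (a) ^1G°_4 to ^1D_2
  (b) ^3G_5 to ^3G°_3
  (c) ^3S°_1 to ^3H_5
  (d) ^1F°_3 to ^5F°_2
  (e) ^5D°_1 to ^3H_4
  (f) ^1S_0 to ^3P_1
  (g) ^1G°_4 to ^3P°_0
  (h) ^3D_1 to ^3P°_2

1

(a) forbidden (ΔL, ΔJ fail)
(b) forbidden (ΔJ fails)
(c) forbidden (ΔL, ΔJ fail)
(d) forbidden (parity, ΔS fail)
(e) forbidden (ΔS, ΔL, ΔJ fail)
(f) forbidden (parity, ΔS fail)
(g) forbidden (parity, ΔS, ΔL, ΔJ fail)
(h) allowed
Total allowed: 1 of 8.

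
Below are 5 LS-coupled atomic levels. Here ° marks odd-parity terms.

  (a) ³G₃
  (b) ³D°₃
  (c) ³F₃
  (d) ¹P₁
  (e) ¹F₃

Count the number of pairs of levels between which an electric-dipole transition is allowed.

(a)–(b): forbidden (ΔL).
(a)–(c): forbidden (parity).
(a)–(d): forbidden (parity, ΔS, ΔL, ΔJ).
(a)–(e): forbidden (parity, ΔS).
(b)–(c): allowed.
(b)–(d): forbidden (ΔS, ΔJ).
(b)–(e): forbidden (ΔS).
(c)–(d): forbidden (parity, ΔS, ΔL, ΔJ).
(c)–(e): forbidden (parity, ΔS).
(d)–(e): forbidden (parity, ΔL, ΔJ).
Allowed pairs: 1 of 10.

1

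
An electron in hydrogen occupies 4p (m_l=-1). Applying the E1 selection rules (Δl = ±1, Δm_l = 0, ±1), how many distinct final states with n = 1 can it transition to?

1

E1 requires Δl = ±1, so l_f ∈ {0, 2}; with 0 ≤ l_f ≤ n_f−1 = 0, the allowed l_f values are {0}.
For l_f = 0: m_f ∈ {m_i−1, m_i, m_i+1} ∩ [−0, 0] = {0} → 1 state.
Total: 1.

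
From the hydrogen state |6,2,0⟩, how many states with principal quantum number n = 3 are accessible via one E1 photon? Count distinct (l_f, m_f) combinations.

E1 requires Δl = ±1, so l_f ∈ {1, 3}; with 0 ≤ l_f ≤ n_f−1 = 2, the allowed l_f values are {1}.
For l_f = 1: m_f ∈ {m_i−1, m_i, m_i+1} ∩ [−1, 1] = {-1, 0, 1} → 3 states.
Total: 3.

3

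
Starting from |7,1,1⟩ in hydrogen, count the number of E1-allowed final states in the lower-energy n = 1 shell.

1

E1 requires Δl = ±1, so l_f ∈ {0, 2}; with 0 ≤ l_f ≤ n_f−1 = 0, the allowed l_f values are {0}.
For l_f = 0: m_f ∈ {m_i−1, m_i, m_i+1} ∩ [−0, 0] = {0} → 1 state.
Total: 1.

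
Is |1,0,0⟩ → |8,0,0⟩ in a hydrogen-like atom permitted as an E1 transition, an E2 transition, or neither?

neither

Δl = 0 − 0 = +0; l_i + l_f = 0.
Δm_l = +0.
E1 (Δl = ±1, |Δm_l| ≤ 1): not satisfied.
E2 (Δl = 0,±2, l_i+l_f ≥ 2, |Δm_l| ≤ 2): not satisfied.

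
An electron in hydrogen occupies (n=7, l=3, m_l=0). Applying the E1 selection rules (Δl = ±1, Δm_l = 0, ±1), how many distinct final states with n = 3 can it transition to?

3

E1 requires Δl = ±1, so l_f ∈ {2, 4}; with 0 ≤ l_f ≤ n_f−1 = 2, the allowed l_f values are {2}.
For l_f = 2: m_f ∈ {m_i−1, m_i, m_i+1} ∩ [−2, 2] = {-1, 0, 1} → 3 states.
Total: 3.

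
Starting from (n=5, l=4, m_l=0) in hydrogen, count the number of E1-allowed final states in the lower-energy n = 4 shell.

3

E1 requires Δl = ±1, so l_f ∈ {3, 5}; with 0 ≤ l_f ≤ n_f−1 = 3, the allowed l_f values are {3}.
For l_f = 3: m_f ∈ {m_i−1, m_i, m_i+1} ∩ [−3, 3] = {-1, 0, 1} → 3 states.
Total: 3.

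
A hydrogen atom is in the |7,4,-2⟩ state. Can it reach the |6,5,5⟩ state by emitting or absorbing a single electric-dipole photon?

l: 4 → 5 (Δl = +1). Δl = ±1 passes.
Δm_l = 5 − (-2) = +7. E1 requires Δm_l = 0, ±1: fails.
The transition is electric-dipole forbidden.

forbidden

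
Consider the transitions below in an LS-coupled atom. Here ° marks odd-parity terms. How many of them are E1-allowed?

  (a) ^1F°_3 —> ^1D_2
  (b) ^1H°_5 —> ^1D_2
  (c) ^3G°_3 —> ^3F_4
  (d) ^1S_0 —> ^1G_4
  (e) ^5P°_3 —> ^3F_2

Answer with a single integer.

(a) allowed
(b) forbidden (ΔL, ΔJ fail)
(c) allowed
(d) forbidden (parity, ΔL, ΔJ fail)
(e) forbidden (ΔS, ΔL fail)
Total allowed: 2 of 5.

2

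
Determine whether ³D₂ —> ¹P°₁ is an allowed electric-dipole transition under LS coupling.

Initial level: S=1, L=2, J=2, parity even. Final level: S=0, L=1, J=1, parity odd.
Parity must change: even → odd — satisfied.
ΔS = 0: S: 1 → 0 — violated.
ΔL = 0, ±1 (not L=0↔0): L: 2 → 1, ΔL = -1 — satisfied.
ΔJ = 0, ±1 (not J=0↔0): J: 2 → 1, ΔJ = -1 — satisfied.
Rule(s) violated: ΔS.

forbidden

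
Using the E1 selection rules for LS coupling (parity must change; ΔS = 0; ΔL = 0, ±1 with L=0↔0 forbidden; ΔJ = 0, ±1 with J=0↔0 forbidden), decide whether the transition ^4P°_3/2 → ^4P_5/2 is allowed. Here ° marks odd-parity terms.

allowed

Parity must change: odd → even — satisfied.
ΔS = 0: S: 3/2 → 3/2 — satisfied.
ΔL = 0, ±1 (not L=0↔0): L: 1 → 1, ΔL = +0 — satisfied.
ΔJ = 0, ±1 (not J=0↔0): J: 3/2 → 5/2, ΔJ = +1 — satisfied.
All four E1 rules are satisfied.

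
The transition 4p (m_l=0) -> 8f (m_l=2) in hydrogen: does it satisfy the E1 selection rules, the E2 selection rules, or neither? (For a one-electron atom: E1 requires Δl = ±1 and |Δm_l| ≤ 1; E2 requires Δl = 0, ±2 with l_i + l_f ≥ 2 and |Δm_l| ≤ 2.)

Δl = 3 − 1 = +2; l_i + l_f = 4.
Δm_l = +2.
E1 (Δl = ±1, |Δm_l| ≤ 1): not satisfied.
E2 (Δl = 0,±2, l_i+l_f ≥ 2, |Δm_l| ≤ 2): satisfied.

E2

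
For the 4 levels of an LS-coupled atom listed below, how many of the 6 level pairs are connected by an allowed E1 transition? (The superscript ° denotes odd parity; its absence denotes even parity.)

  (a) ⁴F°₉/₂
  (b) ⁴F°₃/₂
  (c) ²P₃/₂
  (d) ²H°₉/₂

0

(a)–(b): forbidden (parity, ΔJ).
(a)–(c): forbidden (ΔS, ΔL, ΔJ).
(a)–(d): forbidden (parity, ΔS, ΔL).
(b)–(c): forbidden (ΔS, ΔL).
(b)–(d): forbidden (parity, ΔS, ΔL, ΔJ).
(c)–(d): forbidden (ΔL, ΔJ).
Allowed pairs: 0 of 6.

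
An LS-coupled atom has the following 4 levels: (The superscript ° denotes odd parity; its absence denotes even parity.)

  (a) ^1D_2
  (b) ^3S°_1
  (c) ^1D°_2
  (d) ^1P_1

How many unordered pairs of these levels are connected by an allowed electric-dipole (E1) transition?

(a)–(b): forbidden (ΔS, ΔL).
(a)–(c): allowed.
(a)–(d): forbidden (parity).
(b)–(c): forbidden (parity, ΔS, ΔL).
(b)–(d): forbidden (ΔS).
(c)–(d): allowed.
Allowed pairs: 2 of 6.

2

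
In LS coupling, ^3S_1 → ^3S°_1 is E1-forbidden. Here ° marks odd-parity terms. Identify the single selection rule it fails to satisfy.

the L=0 ↔ L=0 exclusion

Parity must change: even → odd — ✓.
ΔS = 0: S: 1 → 1 — ✓.
ΔL = 0, ±1 (not L=0↔0): L: 0 → 0, ΔL = +0 — ✗.
ΔJ = 0, ±1 (not J=0↔0): J: 1 → 1, ΔJ = +0 — ✓.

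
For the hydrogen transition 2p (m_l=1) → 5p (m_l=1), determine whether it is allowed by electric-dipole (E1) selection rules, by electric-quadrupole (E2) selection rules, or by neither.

Δl = 1 − 1 = +0; l_i + l_f = 2.
Δm_l = +0.
E1 (Δl = ±1, |Δm_l| ≤ 1): not satisfied.
E2 (Δl = 0,±2, l_i+l_f ≥ 2, |Δm_l| ≤ 2): satisfied.

E2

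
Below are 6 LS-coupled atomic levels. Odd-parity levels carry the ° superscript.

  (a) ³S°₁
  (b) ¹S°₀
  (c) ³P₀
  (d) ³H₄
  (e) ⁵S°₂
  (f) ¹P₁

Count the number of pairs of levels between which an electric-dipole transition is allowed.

(a)–(b): forbidden (parity, ΔS, ΔL).
(a)–(c): allowed.
(a)–(d): forbidden (ΔL, ΔJ).
(a)–(e): forbidden (parity, ΔS, ΔL).
(a)–(f): forbidden (ΔS).
(b)–(c): forbidden (ΔS, ΔJ).
(b)–(d): forbidden (ΔS, ΔL, ΔJ).
(b)–(e): forbidden (parity, ΔS, ΔL, ΔJ).
(b)–(f): allowed.
(c)–(d): forbidden (parity, ΔL, ΔJ).
(c)–(e): forbidden (ΔS, ΔJ).
(c)–(f): forbidden (parity, ΔS).
(d)–(e): forbidden (ΔS, ΔL, ΔJ).
(d)–(f): forbidden (parity, ΔS, ΔL, ΔJ).
(e)–(f): forbidden (ΔS).
Allowed pairs: 2 of 15.

2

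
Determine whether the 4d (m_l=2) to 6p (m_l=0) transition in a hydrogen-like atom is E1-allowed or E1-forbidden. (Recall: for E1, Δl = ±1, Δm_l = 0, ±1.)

forbidden

Initial l = 2, final l = 1, so Δl = -1. E1 requires Δl = ±1: passes.
m_l: 2 → 0 (Δm_l = -2). |Δm_l| ≤ 1 fails.
The transition is electric-dipole forbidden.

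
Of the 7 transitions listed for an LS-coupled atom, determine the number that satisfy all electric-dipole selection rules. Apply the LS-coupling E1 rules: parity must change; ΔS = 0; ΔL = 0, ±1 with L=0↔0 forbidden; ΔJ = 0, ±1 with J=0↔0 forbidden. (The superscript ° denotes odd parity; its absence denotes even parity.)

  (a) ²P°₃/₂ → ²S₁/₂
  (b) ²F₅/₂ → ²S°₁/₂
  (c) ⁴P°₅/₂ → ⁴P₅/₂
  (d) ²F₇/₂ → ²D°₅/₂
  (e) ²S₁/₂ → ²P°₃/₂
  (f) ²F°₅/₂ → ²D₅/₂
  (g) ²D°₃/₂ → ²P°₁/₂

5

(a) allowed
(b) forbidden (ΔL, ΔJ fail)
(c) allowed
(d) allowed
(e) allowed
(f) allowed
(g) forbidden (parity fails)
Total allowed: 5 of 7.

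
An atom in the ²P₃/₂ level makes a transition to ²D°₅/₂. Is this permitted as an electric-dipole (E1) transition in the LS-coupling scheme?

allowed

Initial level: S=1/2, L=1, J=3/2, parity even. Final level: S=1/2, L=2, J=5/2, parity odd.
Parity must change: even → odd — satisfied.
ΔS = 0: S: 1/2 → 1/2 — satisfied.
ΔL = 0, ±1 (not L=0↔0): L: 1 → 2, ΔL = +1 — satisfied.
ΔJ = 0, ±1 (not J=0↔0): J: 3/2 → 5/2, ΔJ = +1 — satisfied.
All four E1 rules are satisfied.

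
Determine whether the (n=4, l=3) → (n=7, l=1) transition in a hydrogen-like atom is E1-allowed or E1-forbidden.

l: 3 → 1 (Δl = -2). Δl = ±1 fails.
The transition is electric-dipole forbidden.

forbidden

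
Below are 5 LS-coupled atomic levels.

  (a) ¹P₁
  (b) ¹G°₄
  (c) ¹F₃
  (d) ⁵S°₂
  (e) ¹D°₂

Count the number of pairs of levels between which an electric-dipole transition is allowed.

(a)–(b): forbidden (ΔL, ΔJ).
(a)–(c): forbidden (parity, ΔL, ΔJ).
(a)–(d): forbidden (ΔS).
(a)–(e): allowed.
(b)–(c): allowed.
(b)–(d): forbidden (parity, ΔS, ΔL, ΔJ).
(b)–(e): forbidden (parity, ΔL, ΔJ).
(c)–(d): forbidden (ΔS, ΔL).
(c)–(e): allowed.
(d)–(e): forbidden (parity, ΔS, ΔL).
Allowed pairs: 3 of 10.

3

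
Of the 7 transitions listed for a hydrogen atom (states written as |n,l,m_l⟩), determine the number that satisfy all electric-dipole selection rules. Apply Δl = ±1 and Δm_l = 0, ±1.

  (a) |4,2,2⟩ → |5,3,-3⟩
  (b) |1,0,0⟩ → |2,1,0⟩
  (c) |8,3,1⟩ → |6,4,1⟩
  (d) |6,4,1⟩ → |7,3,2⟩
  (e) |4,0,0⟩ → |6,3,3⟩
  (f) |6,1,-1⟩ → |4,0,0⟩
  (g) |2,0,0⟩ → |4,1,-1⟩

(a) forbidden — Δm_l = -5 (E1 requires Δm_l = 0, ±1)
(b) allowed
(c) allowed
(d) allowed
(e) forbidden — Δl = +3 (E1 requires Δl = ±1); Δm_l = +3 (E1 requires Δm_l = 0, ±1)
(f) allowed
(g) allowed
Total allowed: 5 of 7.

5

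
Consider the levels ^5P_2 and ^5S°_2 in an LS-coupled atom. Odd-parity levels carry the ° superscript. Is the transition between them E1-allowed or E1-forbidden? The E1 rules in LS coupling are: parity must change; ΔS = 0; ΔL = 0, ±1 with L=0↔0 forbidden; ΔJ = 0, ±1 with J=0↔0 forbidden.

Parity must change: even → odd — passes.
ΔS = 0: S: 2 → 2 — passes.
ΔL = 0, ±1 (not L=0↔0): L: 1 → 0, ΔL = -1 — passes.
ΔJ = 0, ±1 (not J=0↔0): J: 2 → 2, ΔJ = +0 — passes.
All four E1 rules are satisfied.

allowed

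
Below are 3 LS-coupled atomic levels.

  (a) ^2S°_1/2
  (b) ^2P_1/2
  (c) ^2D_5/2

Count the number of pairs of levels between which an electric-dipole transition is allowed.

1

(a)–(b): allowed.
(a)–(c): forbidden (ΔL, ΔJ).
(b)–(c): forbidden (parity, ΔJ).
Allowed pairs: 1 of 3.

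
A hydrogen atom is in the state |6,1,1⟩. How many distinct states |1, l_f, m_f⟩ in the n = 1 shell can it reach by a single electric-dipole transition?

1

E1 requires Δl = ±1, so l_f ∈ {0, 2}; with 0 ≤ l_f ≤ n_f−1 = 0, the allowed l_f values are {0}.
For l_f = 0: m_f ∈ {m_i−1, m_i, m_i+1} ∩ [−0, 0] = {0} → 1 state.
Total: 1.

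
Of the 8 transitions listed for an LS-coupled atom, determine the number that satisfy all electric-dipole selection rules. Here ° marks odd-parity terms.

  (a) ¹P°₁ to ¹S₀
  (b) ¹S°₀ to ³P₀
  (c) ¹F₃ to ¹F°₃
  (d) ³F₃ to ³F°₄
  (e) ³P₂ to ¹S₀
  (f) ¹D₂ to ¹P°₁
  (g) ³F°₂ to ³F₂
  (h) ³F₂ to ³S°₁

(a) allowed
(b) forbidden (ΔS, ΔJ fail)
(c) allowed
(d) allowed
(e) forbidden (parity, ΔS, ΔJ fail)
(f) allowed
(g) allowed
(h) forbidden (ΔL fails)
Total allowed: 5 of 8.

5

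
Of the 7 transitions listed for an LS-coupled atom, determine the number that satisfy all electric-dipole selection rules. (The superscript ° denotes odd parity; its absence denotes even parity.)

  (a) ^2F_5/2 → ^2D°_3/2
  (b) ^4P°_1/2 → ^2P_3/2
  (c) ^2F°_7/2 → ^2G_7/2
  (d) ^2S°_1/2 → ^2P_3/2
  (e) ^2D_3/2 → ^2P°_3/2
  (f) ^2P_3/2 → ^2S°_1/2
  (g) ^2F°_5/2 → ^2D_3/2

(a) allowed
(b) forbidden (ΔS fails)
(c) allowed
(d) allowed
(e) allowed
(f) allowed
(g) allowed
Total allowed: 6 of 7.

6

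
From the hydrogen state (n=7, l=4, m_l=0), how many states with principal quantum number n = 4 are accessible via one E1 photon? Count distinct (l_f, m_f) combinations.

E1 requires Δl = ±1, so l_f ∈ {3, 5}; with 0 ≤ l_f ≤ n_f−1 = 3, the allowed l_f values are {3}.
For l_f = 3: m_f ∈ {m_i−1, m_i, m_i+1} ∩ [−3, 3] = {-1, 0, 1} → 3 states.
Total: 3.

3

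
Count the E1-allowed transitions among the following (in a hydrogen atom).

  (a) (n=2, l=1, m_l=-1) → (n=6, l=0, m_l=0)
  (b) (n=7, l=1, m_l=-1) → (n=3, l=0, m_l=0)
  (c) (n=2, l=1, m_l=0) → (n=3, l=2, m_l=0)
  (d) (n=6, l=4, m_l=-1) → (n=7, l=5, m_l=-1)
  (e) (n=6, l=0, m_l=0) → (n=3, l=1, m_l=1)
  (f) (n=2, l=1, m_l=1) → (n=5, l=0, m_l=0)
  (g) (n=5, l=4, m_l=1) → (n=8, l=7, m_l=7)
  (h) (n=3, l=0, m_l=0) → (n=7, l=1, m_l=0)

7

(a) allowed
(b) allowed
(c) allowed
(d) allowed
(e) allowed
(f) allowed
(g) forbidden — Δl = +3 (E1 requires Δl = ±1); Δm_l = +6 (E1 requires Δm_l = 0, ±1)
(h) allowed
Total allowed: 7 of 8.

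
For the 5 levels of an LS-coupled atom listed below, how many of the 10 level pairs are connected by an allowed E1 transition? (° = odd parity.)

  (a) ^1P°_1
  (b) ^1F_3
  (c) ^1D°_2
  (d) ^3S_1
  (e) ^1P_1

(a)–(b): forbidden (ΔL, ΔJ).
(a)–(c): forbidden (parity).
(a)–(d): forbidden (ΔS).
(a)–(e): allowed.
(b)–(c): allowed.
(b)–(d): forbidden (parity, ΔS, ΔL, ΔJ).
(b)–(e): forbidden (parity, ΔL, ΔJ).
(c)–(d): forbidden (ΔS, ΔL).
(c)–(e): allowed.
(d)–(e): forbidden (parity, ΔS).
Allowed pairs: 3 of 10.

3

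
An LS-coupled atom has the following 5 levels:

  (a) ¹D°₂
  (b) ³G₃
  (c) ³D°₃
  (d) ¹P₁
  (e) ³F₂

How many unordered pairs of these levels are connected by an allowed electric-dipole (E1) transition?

(a)–(b): forbidden (ΔS, ΔL).
(a)–(c): forbidden (parity, ΔS).
(a)–(d): allowed.
(a)–(e): forbidden (ΔS).
(b)–(c): forbidden (ΔL).
(b)–(d): forbidden (parity, ΔS, ΔL, ΔJ).
(b)–(e): forbidden (parity).
(c)–(d): forbidden (ΔS, ΔJ).
(c)–(e): allowed.
(d)–(e): forbidden (parity, ΔS, ΔL).
Allowed pairs: 2 of 10.

2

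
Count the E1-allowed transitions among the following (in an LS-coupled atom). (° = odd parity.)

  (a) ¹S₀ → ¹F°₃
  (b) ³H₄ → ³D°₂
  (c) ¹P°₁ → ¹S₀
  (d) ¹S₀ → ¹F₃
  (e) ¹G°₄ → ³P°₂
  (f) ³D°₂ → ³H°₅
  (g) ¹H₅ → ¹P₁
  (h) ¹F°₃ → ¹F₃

2

(a) forbidden (ΔL, ΔJ fail)
(b) forbidden (ΔL, ΔJ fail)
(c) allowed
(d) forbidden (parity, ΔL, ΔJ fail)
(e) forbidden (parity, ΔS, ΔL, ΔJ fail)
(f) forbidden (parity, ΔL, ΔJ fail)
(g) forbidden (parity, ΔL, ΔJ fail)
(h) allowed
Total allowed: 2 of 8.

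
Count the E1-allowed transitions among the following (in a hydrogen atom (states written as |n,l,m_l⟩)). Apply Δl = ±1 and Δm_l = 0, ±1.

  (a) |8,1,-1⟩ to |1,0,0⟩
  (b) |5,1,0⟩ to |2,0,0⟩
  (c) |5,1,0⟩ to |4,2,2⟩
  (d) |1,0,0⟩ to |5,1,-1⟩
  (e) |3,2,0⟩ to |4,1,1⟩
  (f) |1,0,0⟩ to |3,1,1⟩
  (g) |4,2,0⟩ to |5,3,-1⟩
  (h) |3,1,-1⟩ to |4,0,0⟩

7

(a) allowed
(b) allowed
(c) forbidden — Δm_l = +2 (E1 requires Δm_l = 0, ±1)
(d) allowed
(e) allowed
(f) allowed
(g) allowed
(h) allowed
Total allowed: 7 of 8.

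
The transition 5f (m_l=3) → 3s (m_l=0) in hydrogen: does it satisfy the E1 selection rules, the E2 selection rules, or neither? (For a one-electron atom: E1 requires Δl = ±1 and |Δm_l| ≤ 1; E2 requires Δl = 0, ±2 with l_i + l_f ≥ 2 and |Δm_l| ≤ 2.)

Δl = 0 − 3 = -3; l_i + l_f = 3.
Δm_l = -3.
E1 (Δl = ±1, |Δm_l| ≤ 1): not satisfied.
E2 (Δl = 0,±2, l_i+l_f ≥ 2, |Δm_l| ≤ 2): not satisfied.

neither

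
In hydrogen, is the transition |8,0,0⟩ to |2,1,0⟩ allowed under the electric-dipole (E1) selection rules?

Δl = 1 − 0 = +1; the E1 rule Δl = ±1 is ✓.
Δm_l = 0 − (0) = +0. E1 requires Δm_l = 0, ±1: ✓.
All E1 selection rules are satisfied.

allowed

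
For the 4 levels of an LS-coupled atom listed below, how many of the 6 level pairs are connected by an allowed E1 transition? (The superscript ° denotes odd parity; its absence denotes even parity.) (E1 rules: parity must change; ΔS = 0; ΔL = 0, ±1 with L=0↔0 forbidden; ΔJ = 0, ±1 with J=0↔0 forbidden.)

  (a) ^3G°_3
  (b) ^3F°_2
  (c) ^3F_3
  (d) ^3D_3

3

(a)–(b): forbidden (parity).
(a)–(c): allowed.
(a)–(d): forbidden (ΔL).
(b)–(c): allowed.
(b)–(d): allowed.
(c)–(d): forbidden (parity).
Allowed pairs: 3 of 6.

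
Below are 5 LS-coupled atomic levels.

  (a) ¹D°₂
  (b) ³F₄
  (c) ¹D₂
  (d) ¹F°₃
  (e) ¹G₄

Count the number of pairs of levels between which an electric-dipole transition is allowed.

(a)–(b): forbidden (ΔS, ΔJ).
(a)–(c): allowed.
(a)–(d): forbidden (parity).
(a)–(e): forbidden (ΔL, ΔJ).
(b)–(c): forbidden (parity, ΔS, ΔJ).
(b)–(d): forbidden (ΔS).
(b)–(e): forbidden (parity, ΔS).
(c)–(d): allowed.
(c)–(e): forbidden (parity, ΔL, ΔJ).
(d)–(e): allowed.
Allowed pairs: 3 of 10.

3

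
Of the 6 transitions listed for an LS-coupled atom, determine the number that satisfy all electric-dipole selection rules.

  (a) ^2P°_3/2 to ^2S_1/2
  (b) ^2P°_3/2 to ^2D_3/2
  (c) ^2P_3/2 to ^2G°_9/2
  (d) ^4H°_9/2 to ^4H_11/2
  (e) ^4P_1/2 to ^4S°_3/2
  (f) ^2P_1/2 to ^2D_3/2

4

(a) allowed
(b) allowed
(c) forbidden (ΔL, ΔJ fail)
(d) allowed
(e) allowed
(f) forbidden (parity fails)
Total allowed: 4 of 6.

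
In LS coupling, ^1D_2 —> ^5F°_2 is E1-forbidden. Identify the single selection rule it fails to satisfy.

the ΔS = 0 rule

Initial level: S=0, L=2, J=2, parity even. Final level: S=2, L=3, J=2, parity odd.
Parity must change: even → odd — ✓.
ΔS = 0: S: 0 → 2 — ✗.
ΔL = 0, ±1 (not L=0↔0): L: 2 → 3, ΔL = +1 — ✓.
ΔJ = 0, ±1 (not J=0↔0): J: 2 → 2, ΔJ = +0 — ✓.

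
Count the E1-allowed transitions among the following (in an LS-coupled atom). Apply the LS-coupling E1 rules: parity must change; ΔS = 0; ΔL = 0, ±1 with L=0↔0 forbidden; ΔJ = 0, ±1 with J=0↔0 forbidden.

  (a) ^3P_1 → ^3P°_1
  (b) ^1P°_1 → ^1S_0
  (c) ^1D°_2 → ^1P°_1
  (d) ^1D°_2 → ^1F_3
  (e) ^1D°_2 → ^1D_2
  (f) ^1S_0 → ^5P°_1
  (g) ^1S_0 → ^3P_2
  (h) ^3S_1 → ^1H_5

4

(a) allowed
(b) allowed
(c) forbidden (parity fails)
(d) allowed
(e) allowed
(f) forbidden (ΔS fails)
(g) forbidden (parity, ΔS, ΔJ fail)
(h) forbidden (parity, ΔS, ΔL, ΔJ fail)
Total allowed: 4 of 8.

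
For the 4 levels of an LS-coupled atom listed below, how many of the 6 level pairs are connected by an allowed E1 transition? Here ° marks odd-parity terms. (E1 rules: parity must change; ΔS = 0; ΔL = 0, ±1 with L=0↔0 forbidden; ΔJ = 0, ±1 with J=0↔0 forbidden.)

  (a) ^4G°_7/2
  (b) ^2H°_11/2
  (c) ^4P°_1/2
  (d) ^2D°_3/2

(a)–(b): forbidden (parity, ΔS, ΔJ).
(a)–(c): forbidden (parity, ΔL, ΔJ).
(a)–(d): forbidden (parity, ΔS, ΔL, ΔJ).
(b)–(c): forbidden (parity, ΔS, ΔL, ΔJ).
(b)–(d): forbidden (parity, ΔL, ΔJ).
(c)–(d): forbidden (parity, ΔS).
Allowed pairs: 0 of 6.

0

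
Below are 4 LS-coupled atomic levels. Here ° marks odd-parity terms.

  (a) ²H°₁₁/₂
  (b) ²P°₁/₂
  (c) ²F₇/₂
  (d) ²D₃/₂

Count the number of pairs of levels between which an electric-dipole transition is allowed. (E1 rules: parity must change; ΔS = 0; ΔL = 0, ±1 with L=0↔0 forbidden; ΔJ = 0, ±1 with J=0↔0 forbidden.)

1

(a)–(b): forbidden (parity, ΔL, ΔJ).
(a)–(c): forbidden (ΔL, ΔJ).
(a)–(d): forbidden (ΔL, ΔJ).
(b)–(c): forbidden (ΔL, ΔJ).
(b)–(d): allowed.
(c)–(d): forbidden (parity, ΔJ).
Allowed pairs: 1 of 6.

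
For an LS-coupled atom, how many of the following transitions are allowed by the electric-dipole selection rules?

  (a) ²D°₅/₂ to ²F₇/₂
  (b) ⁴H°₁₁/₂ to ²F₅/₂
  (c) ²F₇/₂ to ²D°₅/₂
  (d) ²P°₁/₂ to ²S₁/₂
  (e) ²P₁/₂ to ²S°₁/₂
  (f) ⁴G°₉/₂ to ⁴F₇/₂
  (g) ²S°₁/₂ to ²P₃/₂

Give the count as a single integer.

6

(a) allowed
(b) forbidden (ΔS, ΔL, ΔJ fail)
(c) allowed
(d) allowed
(e) allowed
(f) allowed
(g) allowed
Total allowed: 6 of 7.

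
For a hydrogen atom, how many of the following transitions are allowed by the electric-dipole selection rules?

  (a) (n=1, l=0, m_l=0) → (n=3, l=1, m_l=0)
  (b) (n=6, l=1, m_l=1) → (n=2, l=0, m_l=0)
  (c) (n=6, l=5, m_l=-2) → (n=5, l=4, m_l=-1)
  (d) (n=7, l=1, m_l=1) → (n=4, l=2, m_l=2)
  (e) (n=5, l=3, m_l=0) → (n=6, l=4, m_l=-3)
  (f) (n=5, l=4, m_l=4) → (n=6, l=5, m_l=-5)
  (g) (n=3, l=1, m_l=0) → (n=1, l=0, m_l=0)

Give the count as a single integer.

5

(a) allowed
(b) allowed
(c) allowed
(d) allowed
(e) forbidden — Δm_l = -3 (E1 requires Δm_l = 0, ±1)
(f) forbidden — Δm_l = -9 (E1 requires Δm_l = 0, ±1)
(g) allowed
Total allowed: 5 of 7.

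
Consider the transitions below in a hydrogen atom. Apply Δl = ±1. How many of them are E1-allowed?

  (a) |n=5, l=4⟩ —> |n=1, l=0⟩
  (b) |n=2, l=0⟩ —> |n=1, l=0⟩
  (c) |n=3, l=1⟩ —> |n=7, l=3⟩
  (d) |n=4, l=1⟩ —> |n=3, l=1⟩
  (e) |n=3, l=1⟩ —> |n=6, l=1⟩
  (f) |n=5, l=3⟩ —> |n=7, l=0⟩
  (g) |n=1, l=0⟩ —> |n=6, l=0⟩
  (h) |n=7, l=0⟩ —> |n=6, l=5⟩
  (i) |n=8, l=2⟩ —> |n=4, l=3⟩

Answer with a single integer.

1

(a) forbidden — Δl = -4 (E1 requires Δl = ±1)
(b) forbidden — Δl = +0 (E1 requires Δl = ±1)
(c) forbidden — Δl = +2 (E1 requires Δl = ±1)
(d) forbidden — Δl = +0 (E1 requires Δl = ±1)
(e) forbidden — Δl = +0 (E1 requires Δl = ±1)
(f) forbidden — Δl = -3 (E1 requires Δl = ±1)
(g) forbidden — Δl = +0 (E1 requires Δl = ±1)
(h) forbidden — Δl = +5 (E1 requires Δl = ±1)
(i) allowed
Total allowed: 1 of 9.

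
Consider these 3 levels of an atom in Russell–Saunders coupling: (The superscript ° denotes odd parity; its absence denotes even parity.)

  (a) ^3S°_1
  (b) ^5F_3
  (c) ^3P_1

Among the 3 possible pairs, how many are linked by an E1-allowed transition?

(a)–(b): forbidden (ΔS, ΔL, ΔJ).
(a)–(c): allowed.
(b)–(c): forbidden (parity, ΔS, ΔL, ΔJ).
Allowed pairs: 1 of 3.

1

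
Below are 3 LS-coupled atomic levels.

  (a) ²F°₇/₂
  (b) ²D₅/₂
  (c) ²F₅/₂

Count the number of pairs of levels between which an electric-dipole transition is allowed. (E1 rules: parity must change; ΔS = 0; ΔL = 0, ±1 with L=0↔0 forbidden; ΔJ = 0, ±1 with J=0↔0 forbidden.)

2

(a)–(b): allowed.
(a)–(c): allowed.
(b)–(c): forbidden (parity).
Allowed pairs: 2 of 3.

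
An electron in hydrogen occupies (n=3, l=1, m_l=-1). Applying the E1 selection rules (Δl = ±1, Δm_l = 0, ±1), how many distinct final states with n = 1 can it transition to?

1

E1 requires Δl = ±1, so l_f ∈ {0, 2}; with 0 ≤ l_f ≤ n_f−1 = 0, the allowed l_f values are {0}.
For l_f = 0: m_f ∈ {m_i−1, m_i, m_i+1} ∩ [−0, 0] = {0} → 1 state.
Total: 1.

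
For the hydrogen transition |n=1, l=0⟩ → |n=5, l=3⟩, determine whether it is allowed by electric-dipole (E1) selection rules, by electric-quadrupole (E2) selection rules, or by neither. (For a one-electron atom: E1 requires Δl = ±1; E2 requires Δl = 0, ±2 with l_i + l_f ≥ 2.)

Δl = 3 − 0 = +3; l_i + l_f = 3.
E1 (Δl = ±1): not satisfied.
E2 (Δl = 0,±2, l_i+l_f ≥ 2): not satisfied.

neither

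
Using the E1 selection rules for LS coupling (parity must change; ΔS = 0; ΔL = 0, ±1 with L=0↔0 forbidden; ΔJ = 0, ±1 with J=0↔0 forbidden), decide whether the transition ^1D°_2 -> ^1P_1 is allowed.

allowed

Initial level: S=0, L=2, J=2, parity odd. Final level: S=0, L=1, J=1, parity even.
Parity must change: odd → even — ok.
ΔS = 0: S: 0 → 0 — ok.
ΔL = 0, ±1 (not L=0↔0): L: 2 → 1, ΔL = -1 — ok.
ΔJ = 0, ±1 (not J=0↔0): J: 2 → 1, ΔJ = -1 — ok.
All four E1 rules are satisfied.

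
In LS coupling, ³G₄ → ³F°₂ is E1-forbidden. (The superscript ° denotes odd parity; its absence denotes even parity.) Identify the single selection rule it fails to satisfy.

Reading off the term symbols: S 1→1, L 4→3, J 4→2, parity even→odd.
Parity must change: even → odd — satisfied.
ΔS = 0: S: 1 → 1 — satisfied.
ΔL = 0, ±1 (not L=0↔0): L: 4 → 3, ΔL = -1 — satisfied.
ΔJ = 0, ±1 (not J=0↔0): J: 4 → 2, ΔJ = -2 — violated.

the ΔJ = 0, ±1 rule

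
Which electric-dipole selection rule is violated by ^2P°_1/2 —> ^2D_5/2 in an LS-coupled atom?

Initial level: S=1/2, L=1, J=1/2, parity odd. Final level: S=1/2, L=2, J=5/2, parity even.
Parity must change: odd → even — ✓.
ΔS = 0: S: 1/2 → 1/2 — ✓.
ΔL = 0, ±1 (not L=0↔0): L: 1 → 2, ΔL = +1 — ✓.
ΔJ = 0, ±1 (not J=0↔0): J: 1/2 → 5/2, ΔJ = +2 — ✗.

the ΔJ = 0, ±1 rule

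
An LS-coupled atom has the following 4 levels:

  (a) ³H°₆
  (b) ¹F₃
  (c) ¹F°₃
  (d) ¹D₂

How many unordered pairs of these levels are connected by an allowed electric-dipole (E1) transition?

2

(a)–(b): forbidden (ΔS, ΔL, ΔJ).
(a)–(c): forbidden (parity, ΔS, ΔL, ΔJ).
(a)–(d): forbidden (ΔS, ΔL, ΔJ).
(b)–(c): allowed.
(b)–(d): forbidden (parity).
(c)–(d): allowed.
Allowed pairs: 2 of 6.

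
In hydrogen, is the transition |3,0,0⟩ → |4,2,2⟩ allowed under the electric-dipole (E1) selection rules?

forbidden

l: 0 → 2 (Δl = +2). Δl = ±1 ✗.
Δm_l = 2 − (0) = +2. E1 requires Δm_l = 0, ±1: ✗.
The transition is electric-dipole forbidden.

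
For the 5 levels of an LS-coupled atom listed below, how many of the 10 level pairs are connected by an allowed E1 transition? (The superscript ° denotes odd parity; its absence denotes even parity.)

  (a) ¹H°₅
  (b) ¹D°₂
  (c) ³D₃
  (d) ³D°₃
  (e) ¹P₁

(a)–(b): forbidden (parity, ΔL, ΔJ).
(a)–(c): forbidden (ΔS, ΔL, ΔJ).
(a)–(d): forbidden (parity, ΔS, ΔL, ΔJ).
(a)–(e): forbidden (ΔL, ΔJ).
(b)–(c): forbidden (ΔS).
(b)–(d): forbidden (parity, ΔS).
(b)–(e): allowed.
(c)–(d): allowed.
(c)–(e): forbidden (parity, ΔS, ΔJ).
(d)–(e): forbidden (ΔS, ΔJ).
Allowed pairs: 2 of 10.

2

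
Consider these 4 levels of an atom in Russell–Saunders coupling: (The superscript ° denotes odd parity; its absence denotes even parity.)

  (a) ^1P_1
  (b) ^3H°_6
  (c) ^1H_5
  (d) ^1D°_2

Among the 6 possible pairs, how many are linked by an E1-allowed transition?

(a)–(b): forbidden (ΔS, ΔL, ΔJ).
(a)–(c): forbidden (parity, ΔL, ΔJ).
(a)–(d): allowed.
(b)–(c): forbidden (ΔS).
(b)–(d): forbidden (parity, ΔS, ΔL, ΔJ).
(c)–(d): forbidden (ΔL, ΔJ).
Allowed pairs: 1 of 6.

1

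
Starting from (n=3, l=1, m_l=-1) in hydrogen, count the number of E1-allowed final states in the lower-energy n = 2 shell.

1

E1 requires Δl = ±1, so l_f ∈ {0, 2}; with 0 ≤ l_f ≤ n_f−1 = 1, the allowed l_f values are {0}.
For l_f = 0: m_f ∈ {m_i−1, m_i, m_i+1} ∩ [−0, 0] = {0} → 1 state.
Total: 1.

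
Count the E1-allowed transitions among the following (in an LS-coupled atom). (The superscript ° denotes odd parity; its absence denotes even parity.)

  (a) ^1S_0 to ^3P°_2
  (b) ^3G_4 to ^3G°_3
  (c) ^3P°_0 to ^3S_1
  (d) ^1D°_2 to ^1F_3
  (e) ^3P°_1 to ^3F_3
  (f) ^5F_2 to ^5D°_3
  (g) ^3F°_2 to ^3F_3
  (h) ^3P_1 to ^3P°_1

6

(a) forbidden (ΔS, ΔJ fail)
(b) allowed
(c) allowed
(d) allowed
(e) forbidden (ΔL, ΔJ fail)
(f) allowed
(g) allowed
(h) allowed
Total allowed: 6 of 8.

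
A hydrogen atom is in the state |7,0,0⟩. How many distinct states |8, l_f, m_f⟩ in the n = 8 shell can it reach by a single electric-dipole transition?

3

E1 requires Δl = ±1, so l_f ∈ {-1, 1}; with 0 ≤ l_f ≤ n_f−1 = 7, the allowed l_f values are {1}.
For l_f = 1: m_f ∈ {m_i−1, m_i, m_i+1} ∩ [−1, 1] = {-1, 0, 1} → 3 states.
Total: 3.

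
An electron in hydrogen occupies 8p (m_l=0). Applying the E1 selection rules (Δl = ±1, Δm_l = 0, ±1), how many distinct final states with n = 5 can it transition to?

E1 requires Δl = ±1, so l_f ∈ {0, 2}; with 0 ≤ l_f ≤ n_f−1 = 4, the allowed l_f values are {0, 2}.
For l_f = 0: m_f ∈ {m_i−1, m_i, m_i+1} ∩ [−0, 0] = {0} → 1 state.
For l_f = 2: m_f ∈ {m_i−1, m_i, m_i+1} ∩ [−2, 2] = {-1, 0, 1} → 3 states.
Total: 4.

4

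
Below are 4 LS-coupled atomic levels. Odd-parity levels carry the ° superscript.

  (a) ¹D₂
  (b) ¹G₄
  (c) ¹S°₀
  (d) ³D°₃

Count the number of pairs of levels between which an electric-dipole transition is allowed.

(a)–(b): forbidden (parity, ΔL, ΔJ).
(a)–(c): forbidden (ΔL, ΔJ).
(a)–(d): forbidden (ΔS).
(b)–(c): forbidden (ΔL, ΔJ).
(b)–(d): forbidden (ΔS, ΔL).
(c)–(d): forbidden (parity, ΔS, ΔL, ΔJ).
Allowed pairs: 0 of 6.

0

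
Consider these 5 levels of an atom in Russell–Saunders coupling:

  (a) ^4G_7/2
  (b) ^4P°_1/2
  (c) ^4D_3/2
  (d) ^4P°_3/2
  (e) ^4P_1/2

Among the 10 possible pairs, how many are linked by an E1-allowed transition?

(a)–(b): forbidden (ΔL, ΔJ).
(a)–(c): forbidden (parity, ΔL, ΔJ).
(a)–(d): forbidden (ΔL, ΔJ).
(a)–(e): forbidden (parity, ΔL, ΔJ).
(b)–(c): allowed.
(b)–(d): forbidden (parity).
(b)–(e): allowed.
(c)–(d): allowed.
(c)–(e): forbidden (parity).
(d)–(e): allowed.
Allowed pairs: 4 of 10.

4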